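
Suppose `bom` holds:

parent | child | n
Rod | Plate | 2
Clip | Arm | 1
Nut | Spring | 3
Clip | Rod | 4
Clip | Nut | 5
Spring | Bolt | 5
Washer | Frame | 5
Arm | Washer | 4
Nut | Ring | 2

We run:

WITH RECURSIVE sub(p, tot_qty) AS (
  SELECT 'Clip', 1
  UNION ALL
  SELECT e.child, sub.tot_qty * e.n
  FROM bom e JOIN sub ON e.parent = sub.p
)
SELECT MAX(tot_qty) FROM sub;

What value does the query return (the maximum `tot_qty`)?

75

Base: (Clip, tot_qty=1).
Iteration 1: components of {Clip} -> Arm = 1*1 = 1, Nut = 1*5 = 5, Rod = 1*4 = 4.
Iteration 2: components of {Arm,Nut,Rod} -> Plate = 4*2 = 8, Ring = 5*2 = 10, Spring = 5*3 = 15, Washer = 1*4 = 4.
Iteration 3: components of {Plate,Ring,Spring,Washer} -> Bolt = 15*5 = 75, Frame = 4*5 = 20.
Iteration 4: no further components; recursion stops.
tot_qty values: 1, 5, 1, 4, 15, 10, 4, 8, 75, 20; the maximum is 75.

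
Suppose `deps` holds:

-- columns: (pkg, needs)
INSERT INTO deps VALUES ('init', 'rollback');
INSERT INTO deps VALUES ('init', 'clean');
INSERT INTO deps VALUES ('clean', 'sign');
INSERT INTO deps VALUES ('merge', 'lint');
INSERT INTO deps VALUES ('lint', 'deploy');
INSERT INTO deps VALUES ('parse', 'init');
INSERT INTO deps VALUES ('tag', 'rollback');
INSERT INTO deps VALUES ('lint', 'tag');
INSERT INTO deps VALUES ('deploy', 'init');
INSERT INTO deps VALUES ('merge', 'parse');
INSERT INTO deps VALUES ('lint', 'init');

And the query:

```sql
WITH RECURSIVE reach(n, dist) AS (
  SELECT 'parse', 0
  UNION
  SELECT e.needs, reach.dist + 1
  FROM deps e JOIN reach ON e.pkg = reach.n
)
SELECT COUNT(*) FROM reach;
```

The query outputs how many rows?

5

Base: (parse, dist=0).
Iteration 1: edges from {parse} -> (init, dist=1).
Iteration 2: edges from {init} -> (clean, dist=2), (rollback, dist=2).
Iteration 3: edges from {clean,rollback} -> (sign, dist=3).
Iteration 4: no outgoing edges from {sign}; recursion stops.
Total rows emitted: 5.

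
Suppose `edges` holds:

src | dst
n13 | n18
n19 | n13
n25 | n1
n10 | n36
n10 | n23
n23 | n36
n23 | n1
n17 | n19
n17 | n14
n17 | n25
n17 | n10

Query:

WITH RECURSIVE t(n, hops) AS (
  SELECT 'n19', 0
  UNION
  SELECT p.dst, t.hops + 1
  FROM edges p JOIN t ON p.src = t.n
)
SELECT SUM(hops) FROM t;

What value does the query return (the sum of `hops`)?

Base: (n19, hops=0).
Iteration 1: edges from {n19} -> (n13, hops=1).
Iteration 2: edges from {n13} -> (n18, hops=2).
Iteration 3: no outgoing edges from {n18}; recursion stops.
SUM(hops) = 0 + 1 + 2 = 3.

3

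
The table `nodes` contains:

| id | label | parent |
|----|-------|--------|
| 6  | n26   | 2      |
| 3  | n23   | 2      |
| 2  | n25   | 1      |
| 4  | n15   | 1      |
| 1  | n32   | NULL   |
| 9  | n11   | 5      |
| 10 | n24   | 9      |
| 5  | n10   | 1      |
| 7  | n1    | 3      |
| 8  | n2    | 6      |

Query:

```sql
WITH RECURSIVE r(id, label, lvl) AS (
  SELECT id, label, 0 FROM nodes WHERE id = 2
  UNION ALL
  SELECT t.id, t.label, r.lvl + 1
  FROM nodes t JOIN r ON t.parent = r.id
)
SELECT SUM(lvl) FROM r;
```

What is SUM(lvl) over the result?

6

Base: id=2 (n25) at lvl 0.
Iteration 1: rows with parent in {2} -> n23 (id 3, lvl 1), n26 (id 6, lvl 1).
Iteration 2: rows with parent in {3,6} -> n1 (id 7, lvl 2), n2 (id 8, lvl 2).
Iteration 3: no rows with parent in {7,8}; recursion stops.
SUM(lvl) = 0 + 1 + 1 + 2 + 2 = 6.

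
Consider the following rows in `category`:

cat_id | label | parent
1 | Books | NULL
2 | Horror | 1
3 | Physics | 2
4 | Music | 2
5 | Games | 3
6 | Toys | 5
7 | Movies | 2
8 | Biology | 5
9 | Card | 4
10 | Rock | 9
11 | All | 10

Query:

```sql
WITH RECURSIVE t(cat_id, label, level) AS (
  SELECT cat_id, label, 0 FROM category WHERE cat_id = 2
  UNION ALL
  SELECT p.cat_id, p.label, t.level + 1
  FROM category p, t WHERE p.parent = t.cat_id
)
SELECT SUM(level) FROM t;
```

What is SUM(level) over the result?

20

Base: cat_id=2 (Horror) at level 0.
Iteration 1: rows with parent in {2} -> Physics (id 3, level 1), Music (id 4, level 1), Movies (id 7, level 1).
Iteration 2: rows with parent in {3,4,7} -> Games (id 5, level 2), Card (id 9, level 2).
Iteration 3: rows with parent in {5,9} -> Toys (id 6, level 3), Biology (id 8, level 3), Rock (id 10, level 3).
Iteration 4: rows with parent in {6,8,10} -> All (id 11, level 4).
Iteration 5: no rows with parent in {11}; recursion stops.
SUM(level) = 0 + 1 + 1 + 1 + 2 + 2 + 3 + 3 + 3 + 4 = 20.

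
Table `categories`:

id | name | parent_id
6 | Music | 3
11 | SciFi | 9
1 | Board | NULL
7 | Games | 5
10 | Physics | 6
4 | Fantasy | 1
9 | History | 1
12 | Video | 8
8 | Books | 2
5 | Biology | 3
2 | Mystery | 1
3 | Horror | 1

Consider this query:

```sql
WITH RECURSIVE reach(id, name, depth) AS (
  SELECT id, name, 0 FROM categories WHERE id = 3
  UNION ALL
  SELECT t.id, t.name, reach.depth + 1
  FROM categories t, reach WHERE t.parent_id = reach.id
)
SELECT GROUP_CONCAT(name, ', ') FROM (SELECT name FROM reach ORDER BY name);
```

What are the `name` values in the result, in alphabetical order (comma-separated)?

Base: id=3 (Horror) at depth 0.
Iteration 1: rows with parent_id in {3} -> Biology (id 5, depth 1), Music (id 6, depth 1).
Iteration 2: rows with parent_id in {5,6} -> Games (id 7, depth 2), Physics (id 10, depth 2).
Iteration 3: no rows with parent_id in {7,10}; recursion stops.

Biology, Games, Horror, Music, Physics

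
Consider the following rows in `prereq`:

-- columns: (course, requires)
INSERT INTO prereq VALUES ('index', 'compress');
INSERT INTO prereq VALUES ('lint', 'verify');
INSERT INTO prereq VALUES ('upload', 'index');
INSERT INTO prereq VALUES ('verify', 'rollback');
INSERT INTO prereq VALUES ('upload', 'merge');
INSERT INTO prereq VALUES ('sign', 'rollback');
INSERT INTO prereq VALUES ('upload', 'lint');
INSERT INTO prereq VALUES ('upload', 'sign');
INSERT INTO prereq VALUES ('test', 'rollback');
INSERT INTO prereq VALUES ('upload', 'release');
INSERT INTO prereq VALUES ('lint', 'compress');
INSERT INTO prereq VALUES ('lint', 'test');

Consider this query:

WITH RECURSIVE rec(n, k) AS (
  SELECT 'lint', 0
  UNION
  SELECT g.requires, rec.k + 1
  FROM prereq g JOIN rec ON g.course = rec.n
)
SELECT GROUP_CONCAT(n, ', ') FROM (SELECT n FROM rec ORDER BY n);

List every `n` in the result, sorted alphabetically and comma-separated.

Base: (lint, k=0).
Iteration 1: edges from {lint} -> (compress, k=1), (test, k=1), (verify, k=1).
Iteration 2: edges from {compress,test,verify} -> (rollback, k=2). [UNION drops 1 duplicate row(s)]
Iteration 3: no outgoing edges from {rollback}; recursion stops.

compress, lint, rollback, test, verify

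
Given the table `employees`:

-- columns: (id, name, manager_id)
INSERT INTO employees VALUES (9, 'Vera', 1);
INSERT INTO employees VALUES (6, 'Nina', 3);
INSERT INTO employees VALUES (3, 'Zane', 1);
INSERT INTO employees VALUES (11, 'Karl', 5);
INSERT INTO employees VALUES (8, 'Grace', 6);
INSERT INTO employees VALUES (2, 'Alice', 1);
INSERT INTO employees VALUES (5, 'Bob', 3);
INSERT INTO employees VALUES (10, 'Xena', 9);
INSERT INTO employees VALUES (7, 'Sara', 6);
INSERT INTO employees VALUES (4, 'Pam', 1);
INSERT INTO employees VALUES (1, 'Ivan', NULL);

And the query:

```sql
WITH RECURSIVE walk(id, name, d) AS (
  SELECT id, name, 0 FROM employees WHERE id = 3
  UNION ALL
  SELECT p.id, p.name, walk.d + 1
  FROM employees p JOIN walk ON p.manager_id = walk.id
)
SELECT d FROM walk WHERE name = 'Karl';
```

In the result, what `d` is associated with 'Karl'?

2

Base: id=3 (Zane) at d 0.
Iteration 1: rows with manager_id in {3} -> Bob (id 5, d 1), Nina (id 6, d 1).
Iteration 2: rows with manager_id in {5,6} -> Sara (id 7, d 2), Grace (id 8, d 2), Karl (id 11, d 2).
Iteration 3: no rows with manager_id in {7,8,11}; recursion stops.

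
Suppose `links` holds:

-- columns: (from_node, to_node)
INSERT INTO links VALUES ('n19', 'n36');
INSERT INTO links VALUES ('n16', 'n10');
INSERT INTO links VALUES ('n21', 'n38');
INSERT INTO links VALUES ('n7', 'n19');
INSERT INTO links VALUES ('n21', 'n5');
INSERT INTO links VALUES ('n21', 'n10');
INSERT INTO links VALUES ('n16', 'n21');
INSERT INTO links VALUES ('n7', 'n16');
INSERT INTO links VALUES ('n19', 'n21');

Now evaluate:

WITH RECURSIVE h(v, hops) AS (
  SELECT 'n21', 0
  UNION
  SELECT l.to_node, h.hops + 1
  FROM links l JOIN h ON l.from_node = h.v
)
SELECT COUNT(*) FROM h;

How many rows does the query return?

Base: (n21, hops=0).
Iteration 1: edges from {n21} -> (n10, hops=1), (n38, hops=1), (n5, hops=1).
Iteration 2: no outgoing edges from {n10,n38,n5}; recursion stops.
Total rows emitted: 4.

4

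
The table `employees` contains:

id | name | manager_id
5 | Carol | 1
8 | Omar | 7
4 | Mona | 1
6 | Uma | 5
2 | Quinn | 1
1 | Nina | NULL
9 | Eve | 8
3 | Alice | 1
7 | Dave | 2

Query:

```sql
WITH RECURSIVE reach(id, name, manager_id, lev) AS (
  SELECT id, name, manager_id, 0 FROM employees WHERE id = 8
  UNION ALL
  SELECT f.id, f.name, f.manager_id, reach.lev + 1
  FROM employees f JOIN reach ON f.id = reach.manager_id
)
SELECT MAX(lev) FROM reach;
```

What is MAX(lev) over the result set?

Base: id=8 (Omar), manager_id=7, lev 0.
Iteration 1: join on id=7 -> Dave (id 7, manager_id=2, lev 1).
Iteration 2: join on id=2 -> Quinn (id 2, manager_id=1, lev 2).
Iteration 3: join on id=1 -> Nina (id 1, manager_id=NULL, lev 3).
Iteration 4: manager_id is NULL; no match; recursion stops.
lev values: 0, 1, 2, 3; the maximum is 3.

3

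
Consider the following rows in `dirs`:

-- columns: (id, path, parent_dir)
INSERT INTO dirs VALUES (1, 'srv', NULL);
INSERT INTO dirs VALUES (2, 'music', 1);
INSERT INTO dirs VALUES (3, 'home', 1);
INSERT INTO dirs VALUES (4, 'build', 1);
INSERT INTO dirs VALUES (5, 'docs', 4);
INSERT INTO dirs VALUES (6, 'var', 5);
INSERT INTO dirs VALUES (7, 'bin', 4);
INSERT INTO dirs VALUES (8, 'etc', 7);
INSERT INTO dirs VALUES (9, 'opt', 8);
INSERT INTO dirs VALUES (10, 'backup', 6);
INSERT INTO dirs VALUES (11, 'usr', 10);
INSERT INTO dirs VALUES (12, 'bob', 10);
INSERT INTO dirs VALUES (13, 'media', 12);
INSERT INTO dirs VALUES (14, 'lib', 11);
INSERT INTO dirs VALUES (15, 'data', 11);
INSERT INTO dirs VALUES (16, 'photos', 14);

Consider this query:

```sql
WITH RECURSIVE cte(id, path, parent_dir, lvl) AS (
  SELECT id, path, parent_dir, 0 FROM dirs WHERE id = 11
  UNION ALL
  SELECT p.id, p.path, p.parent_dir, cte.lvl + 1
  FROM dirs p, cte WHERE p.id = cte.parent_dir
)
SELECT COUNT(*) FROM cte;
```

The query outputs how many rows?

Base: id=11 (usr), parent_dir=10, lvl 0.
Iteration 1: join on id=10 -> backup (id 10, parent_dir=6, lvl 1).
Iteration 2: join on id=6 -> var (id 6, parent_dir=5, lvl 2).
Iteration 3: join on id=5 -> docs (id 5, parent_dir=4, lvl 3).
Iteration 4: join on id=4 -> build (id 4, parent_dir=1, lvl 4).
Iteration 5: join on id=1 -> srv (id 1, parent_dir=NULL, lvl 5).
Iteration 6: parent_dir is NULL; no match; recursion stops.
Total rows emitted: 6.

6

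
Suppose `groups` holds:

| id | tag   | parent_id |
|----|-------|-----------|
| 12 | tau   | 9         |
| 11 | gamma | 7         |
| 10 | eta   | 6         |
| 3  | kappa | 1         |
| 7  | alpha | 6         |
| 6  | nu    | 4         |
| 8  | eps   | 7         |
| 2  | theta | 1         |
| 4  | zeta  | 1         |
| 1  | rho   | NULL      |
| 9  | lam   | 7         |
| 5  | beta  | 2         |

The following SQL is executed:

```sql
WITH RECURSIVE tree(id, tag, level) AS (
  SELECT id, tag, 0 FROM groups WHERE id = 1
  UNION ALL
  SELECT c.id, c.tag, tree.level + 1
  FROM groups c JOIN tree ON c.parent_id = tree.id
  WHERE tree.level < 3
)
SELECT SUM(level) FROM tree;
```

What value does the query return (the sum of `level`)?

13

Base: id=1 (rho) at level 0.
Iteration 1: rows with parent_id in {1} -> theta (id 2, level 1), kappa (id 3, level 1), zeta (id 4, level 1).
Iteration 2: rows with parent_id in {2,3,4} -> beta (id 5, level 2), nu (id 6, level 2).
Iteration 3: rows with parent_id in {5,6} -> alpha (id 7, level 3), eta (id 10, level 3).
Iteration 4: level < 3 fails for all current rows; recursion stops.
SUM(level) = 0 + 1 + 1 + 1 + 2 + 2 + 3 + 3 = 13.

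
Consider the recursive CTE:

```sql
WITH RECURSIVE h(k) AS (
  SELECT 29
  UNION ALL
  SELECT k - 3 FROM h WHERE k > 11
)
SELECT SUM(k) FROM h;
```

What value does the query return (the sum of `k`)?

140

Base: k=29.
Iteration 1: 29 > 11 holds -> k = 29 - 3 = 26.
Iteration 2: 26 > 11 holds -> k = 26 - 3 = 23.
Iteration 3: 23 > 11 holds -> k = 23 - 3 = 20.
Iteration 4: 20 > 11 holds -> k = 20 - 3 = 17.
Iteration 5: 17 > 11 holds -> k = 17 - 3 = 14.
Iteration 6: 14 > 11 holds -> k = 14 - 3 = 11.
Iteration 7: 11 > 11 fails; recursion stops.
SUM(k) = 29 + 26 + 23 + 20 + 17 + 14 + 11 = 140.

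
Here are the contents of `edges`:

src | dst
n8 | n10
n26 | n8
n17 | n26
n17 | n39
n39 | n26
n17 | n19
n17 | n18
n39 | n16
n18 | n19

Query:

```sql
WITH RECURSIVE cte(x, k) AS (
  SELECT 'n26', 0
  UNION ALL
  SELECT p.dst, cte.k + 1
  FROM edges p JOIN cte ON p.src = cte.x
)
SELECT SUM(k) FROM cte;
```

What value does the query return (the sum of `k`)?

Base: (n26, k=0).
Iteration 1: edges from {n26} -> (n8, k=1).
Iteration 2: edges from {n8} -> (n10, k=2).
Iteration 3: no outgoing edges from {n10}; recursion stops.
SUM(k) = 0 + 1 + 2 = 3.

3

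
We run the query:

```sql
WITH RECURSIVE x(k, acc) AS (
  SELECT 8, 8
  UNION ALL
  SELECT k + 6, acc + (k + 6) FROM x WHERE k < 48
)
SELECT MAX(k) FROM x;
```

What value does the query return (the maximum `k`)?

Base: k=8, acc=8.
Iteration 1: 8 < 48 holds -> k = 8 + 6 = 14, acc = 8 + 14 = 22.
Iteration 2: 14 < 48 holds -> k = 14 + 6 = 20, acc = 22 + 20 = 42.
Iteration 3: 20 < 48 holds -> k = 20 + 6 = 26, acc = 42 + 26 = 68.
Iteration 4: 26 < 48 holds -> k = 26 + 6 = 32, acc = 68 + 32 = 100.
Iteration 5: 32 < 48 holds -> k = 32 + 6 = 38, acc = 100 + 38 = 138.
Iteration 6: 38 < 48 holds -> k = 38 + 6 = 44, acc = 138 + 44 = 182.
Iteration 7: 44 < 48 holds -> k = 44 + 6 = 50, acc = 182 + 50 = 232.
Iteration 8: 50 < 48 fails; recursion stops.
k values: 8, 14, 20, 26, 32, 38, 44, 50; the maximum is 50.

50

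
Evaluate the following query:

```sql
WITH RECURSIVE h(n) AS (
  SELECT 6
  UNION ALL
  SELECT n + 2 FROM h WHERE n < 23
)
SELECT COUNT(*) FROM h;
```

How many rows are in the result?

10

Base: n=6.
Iteration 1: 6 < 23 holds -> n = 6 + 2 = 8.
Iteration 2: 8 < 23 holds -> n = 8 + 2 = 10.
Iteration 3: 10 < 23 holds -> n = 10 + 2 = 12.
Iteration 4: 12 < 23 holds -> n = 12 + 2 = 14.
Iteration 5: 14 < 23 holds -> n = 14 + 2 = 16.
Iteration 6: 16 < 23 holds -> n = 16 + 2 = 18.
Iteration 7: 18 < 23 holds -> n = 18 + 2 = 20.
Iteration 8: 20 < 23 holds -> n = 20 + 2 = 22.
Iteration 9: 22 < 23 holds -> n = 22 + 2 = 24.
Iteration 10: 24 < 23 fails; recursion stops.
Total rows emitted: 10.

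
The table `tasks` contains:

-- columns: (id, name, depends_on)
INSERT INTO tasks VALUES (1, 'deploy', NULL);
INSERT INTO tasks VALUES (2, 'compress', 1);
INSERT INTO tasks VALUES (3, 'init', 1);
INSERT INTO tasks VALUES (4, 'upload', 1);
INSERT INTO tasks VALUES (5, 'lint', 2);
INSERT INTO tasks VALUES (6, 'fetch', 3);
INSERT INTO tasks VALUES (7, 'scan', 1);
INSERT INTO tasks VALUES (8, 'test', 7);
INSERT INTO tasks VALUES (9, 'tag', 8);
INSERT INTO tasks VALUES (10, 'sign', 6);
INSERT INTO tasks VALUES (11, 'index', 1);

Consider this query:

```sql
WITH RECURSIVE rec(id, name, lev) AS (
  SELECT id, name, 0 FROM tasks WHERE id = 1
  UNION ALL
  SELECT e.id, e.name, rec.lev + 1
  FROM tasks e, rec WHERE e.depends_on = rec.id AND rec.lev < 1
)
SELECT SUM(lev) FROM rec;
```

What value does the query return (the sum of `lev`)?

5

Base: id=1 (deploy) at lev 0.
Iteration 1: rows with depends_on in {1} -> compress (id 2, lev 1), init (id 3, lev 1), upload (id 4, lev 1), scan (id 7, lev 1), index (id 11, lev 1).
Iteration 2: lev < 1 fails for all current rows; recursion stops.
SUM(lev) = 0 + 1 + 1 + 1 + 1 + 1 = 5.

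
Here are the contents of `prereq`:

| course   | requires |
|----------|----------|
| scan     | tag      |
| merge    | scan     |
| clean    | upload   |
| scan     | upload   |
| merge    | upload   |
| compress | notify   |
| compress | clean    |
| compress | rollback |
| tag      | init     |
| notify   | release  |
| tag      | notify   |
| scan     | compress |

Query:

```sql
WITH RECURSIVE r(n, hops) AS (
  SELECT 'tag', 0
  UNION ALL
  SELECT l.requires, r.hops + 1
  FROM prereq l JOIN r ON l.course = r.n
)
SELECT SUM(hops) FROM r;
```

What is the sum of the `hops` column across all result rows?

4

Base: (tag, hops=0).
Iteration 1: edges from {tag} -> (init, hops=1), (notify, hops=1).
Iteration 2: edges from {init,notify} -> (release, hops=2).
Iteration 3: no outgoing edges from {release}; recursion stops.
SUM(hops) = 0 + 1 + 1 + 2 = 4.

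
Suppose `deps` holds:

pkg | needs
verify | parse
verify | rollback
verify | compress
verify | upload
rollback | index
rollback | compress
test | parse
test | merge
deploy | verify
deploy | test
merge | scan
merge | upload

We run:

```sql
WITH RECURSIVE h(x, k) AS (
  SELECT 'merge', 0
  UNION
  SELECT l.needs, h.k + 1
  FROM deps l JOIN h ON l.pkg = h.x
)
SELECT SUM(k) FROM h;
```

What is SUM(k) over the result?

2

Base: (merge, k=0).
Iteration 1: edges from {merge} -> (scan, k=1), (upload, k=1).
Iteration 2: no outgoing edges from {scan,upload}; recursion stops.
SUM(k) = 0 + 1 + 1 = 2.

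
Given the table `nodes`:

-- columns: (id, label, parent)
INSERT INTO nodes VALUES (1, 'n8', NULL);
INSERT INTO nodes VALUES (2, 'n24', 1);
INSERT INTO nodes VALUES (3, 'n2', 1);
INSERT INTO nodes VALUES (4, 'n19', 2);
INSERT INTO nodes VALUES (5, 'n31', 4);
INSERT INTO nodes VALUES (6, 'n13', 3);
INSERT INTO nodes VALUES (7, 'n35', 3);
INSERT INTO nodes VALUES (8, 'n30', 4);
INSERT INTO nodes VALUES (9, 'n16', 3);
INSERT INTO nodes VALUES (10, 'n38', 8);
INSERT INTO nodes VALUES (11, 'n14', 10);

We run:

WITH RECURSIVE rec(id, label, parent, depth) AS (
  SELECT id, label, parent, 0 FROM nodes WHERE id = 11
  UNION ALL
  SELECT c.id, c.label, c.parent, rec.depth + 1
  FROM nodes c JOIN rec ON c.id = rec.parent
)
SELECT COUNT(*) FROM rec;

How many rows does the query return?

6

Base: id=11 (n14), parent=10, depth 0.
Iteration 1: join on id=10 -> n38 (id 10, parent=8, depth 1).
Iteration 2: join on id=8 -> n30 (id 8, parent=4, depth 2).
Iteration 3: join on id=4 -> n19 (id 4, parent=2, depth 3).
Iteration 4: join on id=2 -> n24 (id 2, parent=1, depth 4).
Iteration 5: join on id=1 -> n8 (id 1, parent=NULL, depth 5).
Iteration 6: parent is NULL; no match; recursion stops.
Total rows emitted: 6.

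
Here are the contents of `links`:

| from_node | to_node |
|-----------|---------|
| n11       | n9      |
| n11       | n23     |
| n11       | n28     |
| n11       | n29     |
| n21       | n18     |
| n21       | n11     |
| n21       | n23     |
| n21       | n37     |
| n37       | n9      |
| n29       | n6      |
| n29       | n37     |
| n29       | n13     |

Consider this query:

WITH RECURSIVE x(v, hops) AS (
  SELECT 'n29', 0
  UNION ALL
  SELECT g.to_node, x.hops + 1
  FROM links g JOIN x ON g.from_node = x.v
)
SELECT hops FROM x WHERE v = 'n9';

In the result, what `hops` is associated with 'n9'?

2

Base: (n29, hops=0).
Iteration 1: edges from {n29} -> (n13, hops=1), (n37, hops=1), (n6, hops=1).
Iteration 2: edges from {n13,n37,n6} -> (n9, hops=2).
Iteration 3: no outgoing edges from {n9}; recursion stops.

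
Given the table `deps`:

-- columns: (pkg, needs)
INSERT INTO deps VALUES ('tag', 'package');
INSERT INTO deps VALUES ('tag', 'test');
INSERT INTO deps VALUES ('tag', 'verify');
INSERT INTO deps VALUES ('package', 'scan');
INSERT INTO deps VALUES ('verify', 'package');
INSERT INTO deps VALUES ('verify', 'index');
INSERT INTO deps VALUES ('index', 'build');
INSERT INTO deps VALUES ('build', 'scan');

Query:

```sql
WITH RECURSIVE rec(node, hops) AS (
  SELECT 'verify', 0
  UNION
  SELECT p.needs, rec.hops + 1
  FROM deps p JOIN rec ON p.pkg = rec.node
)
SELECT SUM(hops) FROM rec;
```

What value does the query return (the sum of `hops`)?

9

Base: (verify, hops=0).
Iteration 1: edges from {verify} -> (index, hops=1), (package, hops=1).
Iteration 2: edges from {index,package} -> (build, hops=2), (scan, hops=2).
Iteration 3: edges from {build,scan} -> (scan, hops=3).
Iteration 4: no outgoing edges from {scan}; recursion stops.
SUM(hops) = 0 + 1 + 1 + 2 + 2 + 3 = 9.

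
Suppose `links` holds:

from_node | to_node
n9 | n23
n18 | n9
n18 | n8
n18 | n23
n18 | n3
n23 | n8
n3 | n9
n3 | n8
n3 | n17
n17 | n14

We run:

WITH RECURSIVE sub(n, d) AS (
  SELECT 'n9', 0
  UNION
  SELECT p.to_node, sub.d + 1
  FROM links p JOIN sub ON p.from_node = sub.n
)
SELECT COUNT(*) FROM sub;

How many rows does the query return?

Base: (n9, d=0).
Iteration 1: edges from {n9} -> (n23, d=1).
Iteration 2: edges from {n23} -> (n8, d=2).
Iteration 3: no outgoing edges from {n8}; recursion stops.
Total rows emitted: 3.

3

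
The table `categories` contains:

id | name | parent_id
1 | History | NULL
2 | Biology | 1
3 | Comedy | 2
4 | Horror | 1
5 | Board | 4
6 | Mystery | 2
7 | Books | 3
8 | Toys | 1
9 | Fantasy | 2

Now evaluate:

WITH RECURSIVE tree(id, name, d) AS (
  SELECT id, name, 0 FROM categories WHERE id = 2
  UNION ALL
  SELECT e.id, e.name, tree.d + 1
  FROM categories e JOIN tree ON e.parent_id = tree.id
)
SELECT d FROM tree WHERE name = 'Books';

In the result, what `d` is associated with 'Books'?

2

Base: id=2 (Biology) at d 0.
Iteration 1: rows with parent_id in {2} -> Comedy (id 3, d 1), Mystery (id 6, d 1), Fantasy (id 9, d 1).
Iteration 2: rows with parent_id in {3,6,9} -> Books (id 7, d 2).
Iteration 3: no rows with parent_id in {7}; recursion stops.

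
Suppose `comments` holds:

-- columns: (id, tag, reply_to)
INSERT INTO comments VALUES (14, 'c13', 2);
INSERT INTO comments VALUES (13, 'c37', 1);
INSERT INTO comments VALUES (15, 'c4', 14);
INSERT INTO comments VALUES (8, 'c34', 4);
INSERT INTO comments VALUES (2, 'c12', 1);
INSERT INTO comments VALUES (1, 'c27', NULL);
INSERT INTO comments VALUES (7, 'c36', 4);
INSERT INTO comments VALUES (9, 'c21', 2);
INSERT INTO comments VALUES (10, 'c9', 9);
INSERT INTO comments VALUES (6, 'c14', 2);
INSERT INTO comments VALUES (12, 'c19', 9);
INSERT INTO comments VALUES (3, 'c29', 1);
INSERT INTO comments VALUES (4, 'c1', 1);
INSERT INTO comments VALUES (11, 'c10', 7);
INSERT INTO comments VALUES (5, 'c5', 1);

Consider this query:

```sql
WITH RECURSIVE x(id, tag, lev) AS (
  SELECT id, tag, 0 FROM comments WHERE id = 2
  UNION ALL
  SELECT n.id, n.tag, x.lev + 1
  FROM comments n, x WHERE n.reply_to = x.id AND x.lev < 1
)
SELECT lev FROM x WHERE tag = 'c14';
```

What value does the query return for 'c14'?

1

Base: id=2 (c12) at lev 0.
Iteration 1: rows with reply_to in {2} -> c14 (id 6, lev 1), c21 (id 9, lev 1), c13 (id 14, lev 1).
Iteration 2: lev < 1 fails for all current rows; recursion stops.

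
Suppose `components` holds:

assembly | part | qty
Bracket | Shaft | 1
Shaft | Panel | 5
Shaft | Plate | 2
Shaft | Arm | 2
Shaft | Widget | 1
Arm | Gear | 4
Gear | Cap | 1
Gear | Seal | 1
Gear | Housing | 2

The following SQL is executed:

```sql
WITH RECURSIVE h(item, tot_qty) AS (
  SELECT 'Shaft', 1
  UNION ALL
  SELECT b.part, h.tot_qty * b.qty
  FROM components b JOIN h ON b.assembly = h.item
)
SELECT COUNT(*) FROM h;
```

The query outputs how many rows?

Base: (Shaft, tot_qty=1).
Iteration 1: components of {Shaft} -> Arm = 1*2 = 2, Panel = 1*5 = 5, Plate = 1*2 = 2, Widget = 1*1 = 1.
Iteration 2: components of {Arm,Panel,Plate,Widget} -> Gear = 2*4 = 8.
Iteration 3: components of {Gear} -> Cap = 8*1 = 8, Housing = 8*2 = 16, Seal = 8*1 = 8.
Iteration 4: no further components; recursion stops.
Total rows emitted: 9.

9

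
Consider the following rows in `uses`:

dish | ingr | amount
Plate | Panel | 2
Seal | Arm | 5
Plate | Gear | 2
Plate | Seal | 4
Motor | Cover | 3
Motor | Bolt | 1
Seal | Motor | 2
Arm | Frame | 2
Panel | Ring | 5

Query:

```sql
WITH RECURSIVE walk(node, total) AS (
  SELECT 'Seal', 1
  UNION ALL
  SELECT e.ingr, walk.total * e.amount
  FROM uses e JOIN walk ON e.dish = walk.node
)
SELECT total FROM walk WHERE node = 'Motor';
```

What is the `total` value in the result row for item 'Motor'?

Base: (Seal, total=1).
Iteration 1: components of {Seal} -> Arm = 1*5 = 5, Motor = 1*2 = 2.
Iteration 2: components of {Arm,Motor} -> Bolt = 2*1 = 2, Cover = 2*3 = 6, Frame = 5*2 = 10.
Iteration 3: no further components; recursion stops.

2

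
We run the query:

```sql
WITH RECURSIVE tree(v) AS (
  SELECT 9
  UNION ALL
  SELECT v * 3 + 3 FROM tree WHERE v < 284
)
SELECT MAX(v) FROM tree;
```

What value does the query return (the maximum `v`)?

Base: v=9.
Iteration 1: 9 < 284 holds -> v = 9 * 3 + 3 = 30.
Iteration 2: 30 < 284 holds -> v = 30 * 3 + 3 = 93.
Iteration 3: 93 < 284 holds -> v = 93 * 3 + 3 = 282.
Iteration 4: 282 < 284 holds -> v = 282 * 3 + 3 = 849.
Iteration 5: 849 < 284 fails; recursion stops.
v values: 9, 30, 93, 282, 849; the maximum is 849.

849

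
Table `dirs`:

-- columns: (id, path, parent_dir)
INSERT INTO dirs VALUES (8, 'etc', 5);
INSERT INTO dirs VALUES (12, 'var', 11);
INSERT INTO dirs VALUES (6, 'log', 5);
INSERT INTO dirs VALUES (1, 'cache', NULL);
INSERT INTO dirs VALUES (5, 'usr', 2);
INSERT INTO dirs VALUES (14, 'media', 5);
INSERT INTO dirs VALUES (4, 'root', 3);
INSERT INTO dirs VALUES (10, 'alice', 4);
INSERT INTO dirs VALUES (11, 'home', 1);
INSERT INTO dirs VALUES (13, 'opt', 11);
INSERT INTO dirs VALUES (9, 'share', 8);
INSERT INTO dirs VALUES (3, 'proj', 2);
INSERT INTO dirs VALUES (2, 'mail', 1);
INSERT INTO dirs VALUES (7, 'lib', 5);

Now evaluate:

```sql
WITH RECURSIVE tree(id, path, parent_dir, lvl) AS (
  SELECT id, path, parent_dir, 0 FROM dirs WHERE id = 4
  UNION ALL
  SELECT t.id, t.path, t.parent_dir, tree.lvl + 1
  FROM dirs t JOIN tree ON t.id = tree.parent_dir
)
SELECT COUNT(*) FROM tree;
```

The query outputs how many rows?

4

Base: id=4 (root), parent_dir=3, lvl 0.
Iteration 1: join on id=3 -> proj (id 3, parent_dir=2, lvl 1).
Iteration 2: join on id=2 -> mail (id 2, parent_dir=1, lvl 2).
Iteration 3: join on id=1 -> cache (id 1, parent_dir=NULL, lvl 3).
Iteration 4: parent_dir is NULL; no match; recursion stops.
Total rows emitted: 4.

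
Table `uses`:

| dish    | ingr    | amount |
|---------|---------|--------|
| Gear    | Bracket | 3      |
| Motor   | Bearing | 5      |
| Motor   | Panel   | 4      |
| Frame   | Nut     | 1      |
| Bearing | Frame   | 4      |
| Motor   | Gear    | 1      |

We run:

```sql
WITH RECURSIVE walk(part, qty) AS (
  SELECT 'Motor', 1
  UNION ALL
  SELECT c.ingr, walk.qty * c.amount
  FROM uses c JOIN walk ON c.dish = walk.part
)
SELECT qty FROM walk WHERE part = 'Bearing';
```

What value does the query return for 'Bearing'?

Base: (Motor, qty=1).
Iteration 1: components of {Motor} -> Bearing = 1*5 = 5, Gear = 1*1 = 1, Panel = 1*4 = 4.
Iteration 2: components of {Bearing,Gear,Panel} -> Bracket = 1*3 = 3, Frame = 5*4 = 20.
Iteration 3: components of {Bracket,Frame} -> Nut = 20*1 = 20.
Iteration 4: no further components; recursion stops.

5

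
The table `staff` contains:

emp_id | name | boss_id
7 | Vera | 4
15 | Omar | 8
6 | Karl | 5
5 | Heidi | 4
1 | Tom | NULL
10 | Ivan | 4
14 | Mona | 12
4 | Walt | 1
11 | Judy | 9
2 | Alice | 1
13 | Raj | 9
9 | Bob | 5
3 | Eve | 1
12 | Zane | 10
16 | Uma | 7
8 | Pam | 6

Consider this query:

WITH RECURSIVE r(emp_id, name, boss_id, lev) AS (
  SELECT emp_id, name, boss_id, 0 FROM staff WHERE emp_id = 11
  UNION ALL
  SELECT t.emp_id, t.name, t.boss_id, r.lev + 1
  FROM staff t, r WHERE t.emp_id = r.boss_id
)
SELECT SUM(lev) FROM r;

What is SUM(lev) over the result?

10

Base: emp_id=11 (Judy), boss_id=9, lev 0.
Iteration 1: join on emp_id=9 -> Bob (id 9, boss_id=5, lev 1).
Iteration 2: join on emp_id=5 -> Heidi (id 5, boss_id=4, lev 2).
Iteration 3: join on emp_id=4 -> Walt (id 4, boss_id=1, lev 3).
Iteration 4: join on emp_id=1 -> Tom (id 1, boss_id=NULL, lev 4).
Iteration 5: boss_id is NULL; no match; recursion stops.
SUM(lev) = 0 + 1 + 2 + 3 + 4 = 10.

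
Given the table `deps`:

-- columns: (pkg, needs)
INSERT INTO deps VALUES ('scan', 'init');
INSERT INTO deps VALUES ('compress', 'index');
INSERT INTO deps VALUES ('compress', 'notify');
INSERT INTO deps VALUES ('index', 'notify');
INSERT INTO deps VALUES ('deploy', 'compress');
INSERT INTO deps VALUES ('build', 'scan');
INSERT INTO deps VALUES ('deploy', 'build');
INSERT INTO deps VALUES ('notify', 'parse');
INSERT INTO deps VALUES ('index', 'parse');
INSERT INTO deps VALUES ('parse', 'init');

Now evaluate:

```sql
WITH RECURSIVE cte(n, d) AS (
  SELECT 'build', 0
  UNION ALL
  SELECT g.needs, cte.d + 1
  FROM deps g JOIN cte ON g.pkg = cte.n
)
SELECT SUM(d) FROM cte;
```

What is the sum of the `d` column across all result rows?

3

Base: (build, d=0).
Iteration 1: edges from {build} -> (scan, d=1).
Iteration 2: edges from {scan} -> (init, d=2).
Iteration 3: no outgoing edges from {init}; recursion stops.
SUM(d) = 0 + 1 + 2 = 3.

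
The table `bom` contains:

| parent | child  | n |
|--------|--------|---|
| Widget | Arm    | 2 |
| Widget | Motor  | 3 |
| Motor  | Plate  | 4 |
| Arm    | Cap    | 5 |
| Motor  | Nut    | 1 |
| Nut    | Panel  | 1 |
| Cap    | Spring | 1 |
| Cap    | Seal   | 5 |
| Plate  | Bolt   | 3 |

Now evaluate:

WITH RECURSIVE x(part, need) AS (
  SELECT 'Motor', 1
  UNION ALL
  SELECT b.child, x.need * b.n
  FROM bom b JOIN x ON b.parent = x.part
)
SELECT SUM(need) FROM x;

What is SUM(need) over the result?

19

Base: (Motor, need=1).
Iteration 1: components of {Motor} -> Nut = 1*1 = 1, Plate = 1*4 = 4.
Iteration 2: components of {Nut,Plate} -> Bolt = 4*3 = 12, Panel = 1*1 = 1.
Iteration 3: no further components; recursion stops.
SUM(need) = 1 + 4 + 1 + 12 + 1 = 19.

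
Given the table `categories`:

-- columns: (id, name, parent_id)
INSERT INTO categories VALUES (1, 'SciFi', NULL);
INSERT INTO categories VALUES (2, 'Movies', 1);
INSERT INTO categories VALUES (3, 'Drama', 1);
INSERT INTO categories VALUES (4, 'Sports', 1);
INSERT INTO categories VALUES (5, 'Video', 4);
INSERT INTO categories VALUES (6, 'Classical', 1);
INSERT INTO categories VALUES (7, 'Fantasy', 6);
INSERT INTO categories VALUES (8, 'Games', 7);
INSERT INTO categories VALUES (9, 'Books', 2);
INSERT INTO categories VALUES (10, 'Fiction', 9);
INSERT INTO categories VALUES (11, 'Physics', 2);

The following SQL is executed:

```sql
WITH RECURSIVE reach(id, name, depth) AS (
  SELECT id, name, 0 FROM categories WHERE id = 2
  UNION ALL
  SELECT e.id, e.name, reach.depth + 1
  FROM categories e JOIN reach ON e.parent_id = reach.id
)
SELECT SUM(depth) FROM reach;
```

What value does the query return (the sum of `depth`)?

4

Base: id=2 (Movies) at depth 0.
Iteration 1: rows with parent_id in {2} -> Books (id 9, depth 1), Physics (id 11, depth 1).
Iteration 2: rows with parent_id in {9,11} -> Fiction (id 10, depth 2).
Iteration 3: no rows with parent_id in {10}; recursion stops.
SUM(depth) = 0 + 1 + 1 + 2 = 4.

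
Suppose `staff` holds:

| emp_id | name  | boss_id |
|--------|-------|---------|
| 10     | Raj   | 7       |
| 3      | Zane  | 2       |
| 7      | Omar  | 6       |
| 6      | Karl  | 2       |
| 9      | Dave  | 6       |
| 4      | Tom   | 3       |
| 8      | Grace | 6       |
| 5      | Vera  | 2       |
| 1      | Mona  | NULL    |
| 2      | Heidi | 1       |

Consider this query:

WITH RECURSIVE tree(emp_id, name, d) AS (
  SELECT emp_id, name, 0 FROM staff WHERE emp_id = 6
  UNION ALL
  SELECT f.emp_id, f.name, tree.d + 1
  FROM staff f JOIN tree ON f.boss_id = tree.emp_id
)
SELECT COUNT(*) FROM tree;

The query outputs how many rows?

5

Base: emp_id=6 (Karl) at d 0.
Iteration 1: rows with boss_id in {6} -> Omar (id 7, d 1), Grace (id 8, d 1), Dave (id 9, d 1).
Iteration 2: rows with boss_id in {7,8,9} -> Raj (id 10, d 2).
Iteration 3: no rows with boss_id in {10}; recursion stops.
Total rows emitted: 5.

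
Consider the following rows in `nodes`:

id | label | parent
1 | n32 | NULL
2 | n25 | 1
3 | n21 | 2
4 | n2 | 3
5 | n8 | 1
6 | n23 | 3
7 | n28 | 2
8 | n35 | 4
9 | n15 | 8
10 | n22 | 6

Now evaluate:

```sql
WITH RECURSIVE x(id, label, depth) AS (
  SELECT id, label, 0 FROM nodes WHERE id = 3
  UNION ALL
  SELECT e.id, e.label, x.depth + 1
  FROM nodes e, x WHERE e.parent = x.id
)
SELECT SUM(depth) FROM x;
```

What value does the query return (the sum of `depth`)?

9

Base: id=3 (n21) at depth 0.
Iteration 1: rows with parent in {3} -> n2 (id 4, depth 1), n23 (id 6, depth 1).
Iteration 2: rows with parent in {4,6} -> n35 (id 8, depth 2), n22 (id 10, depth 2).
Iteration 3: rows with parent in {8,10} -> n15 (id 9, depth 3).
Iteration 4: no rows with parent in {9}; recursion stops.
SUM(depth) = 0 + 1 + 1 + 2 + 2 + 3 = 9.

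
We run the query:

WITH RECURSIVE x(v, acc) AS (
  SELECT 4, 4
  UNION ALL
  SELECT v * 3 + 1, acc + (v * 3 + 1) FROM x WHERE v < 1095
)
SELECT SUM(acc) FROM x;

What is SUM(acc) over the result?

Base: v=4, acc=4.
Iteration 1: 4 < 1095 holds -> v = 4 * 3 + 1 = 13, acc = 4 + 13 = 17.
Iteration 2: 13 < 1095 holds -> v = 13 * 3 + 1 = 40, acc = 17 + 40 = 57.
Iteration 3: 40 < 1095 holds -> v = 40 * 3 + 1 = 121, acc = 57 + 121 = 178.
Iteration 4: 121 < 1095 holds -> v = 121 * 3 + 1 = 364, acc = 178 + 364 = 542.
Iteration 5: 364 < 1095 holds -> v = 364 * 3 + 1 = 1093, acc = 542 + 1093 = 1635.
Iteration 6: 1093 < 1095 holds -> v = 1093 * 3 + 1 = 3280, acc = 1635 + 3280 = 4915.
Iteration 7: 3280 < 1095 fails; recursion stops.
SUM(acc) = 4 + 17 + 57 + 178 + 542 + 1635 + 4915 = 7348.

7348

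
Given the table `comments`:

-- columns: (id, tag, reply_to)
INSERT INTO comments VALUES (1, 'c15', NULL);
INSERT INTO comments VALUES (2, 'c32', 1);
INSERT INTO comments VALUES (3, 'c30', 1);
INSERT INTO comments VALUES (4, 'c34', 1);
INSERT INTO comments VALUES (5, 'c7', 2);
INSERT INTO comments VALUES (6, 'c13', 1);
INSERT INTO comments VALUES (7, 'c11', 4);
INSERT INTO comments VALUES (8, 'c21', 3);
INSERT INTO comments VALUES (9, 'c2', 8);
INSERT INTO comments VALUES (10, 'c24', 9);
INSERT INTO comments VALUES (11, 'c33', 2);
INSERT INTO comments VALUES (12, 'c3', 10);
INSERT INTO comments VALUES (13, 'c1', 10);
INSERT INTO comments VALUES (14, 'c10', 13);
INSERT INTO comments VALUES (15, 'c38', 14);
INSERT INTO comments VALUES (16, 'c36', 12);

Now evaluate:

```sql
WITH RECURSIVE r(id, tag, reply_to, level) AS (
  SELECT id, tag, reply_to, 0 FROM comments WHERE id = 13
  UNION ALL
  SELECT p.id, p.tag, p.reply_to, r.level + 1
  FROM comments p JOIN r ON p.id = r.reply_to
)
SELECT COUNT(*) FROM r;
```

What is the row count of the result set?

6

Base: id=13 (c1), reply_to=10, level 0.
Iteration 1: join on id=10 -> c24 (id 10, reply_to=9, level 1).
Iteration 2: join on id=9 -> c2 (id 9, reply_to=8, level 2).
Iteration 3: join on id=8 -> c21 (id 8, reply_to=3, level 3).
Iteration 4: join on id=3 -> c30 (id 3, reply_to=1, level 4).
Iteration 5: join on id=1 -> c15 (id 1, reply_to=NULL, level 5).
Iteration 6: reply_to is NULL; no match; recursion stops.
Total rows emitted: 6.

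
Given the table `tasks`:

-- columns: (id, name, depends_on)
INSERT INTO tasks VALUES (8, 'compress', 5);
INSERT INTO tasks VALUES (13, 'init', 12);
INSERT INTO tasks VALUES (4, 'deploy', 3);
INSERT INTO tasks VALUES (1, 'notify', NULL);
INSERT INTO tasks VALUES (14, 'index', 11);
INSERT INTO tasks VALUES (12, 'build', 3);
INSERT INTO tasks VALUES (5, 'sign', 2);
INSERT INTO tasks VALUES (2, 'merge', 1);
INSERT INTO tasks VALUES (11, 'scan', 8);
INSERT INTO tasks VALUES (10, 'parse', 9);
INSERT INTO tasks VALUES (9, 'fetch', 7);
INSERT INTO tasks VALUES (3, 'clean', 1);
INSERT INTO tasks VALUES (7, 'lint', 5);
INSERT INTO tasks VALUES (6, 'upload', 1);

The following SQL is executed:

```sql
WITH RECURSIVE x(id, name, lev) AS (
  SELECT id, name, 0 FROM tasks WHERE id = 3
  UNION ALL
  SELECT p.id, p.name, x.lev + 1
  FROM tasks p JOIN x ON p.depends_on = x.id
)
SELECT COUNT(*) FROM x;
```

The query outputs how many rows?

4

Base: id=3 (clean) at lev 0.
Iteration 1: rows with depends_on in {3} -> deploy (id 4, lev 1), build (id 12, lev 1).
Iteration 2: rows with depends_on in {4,12} -> init (id 13, lev 2).
Iteration 3: no rows with depends_on in {13}; recursion stops.
Total rows emitted: 4.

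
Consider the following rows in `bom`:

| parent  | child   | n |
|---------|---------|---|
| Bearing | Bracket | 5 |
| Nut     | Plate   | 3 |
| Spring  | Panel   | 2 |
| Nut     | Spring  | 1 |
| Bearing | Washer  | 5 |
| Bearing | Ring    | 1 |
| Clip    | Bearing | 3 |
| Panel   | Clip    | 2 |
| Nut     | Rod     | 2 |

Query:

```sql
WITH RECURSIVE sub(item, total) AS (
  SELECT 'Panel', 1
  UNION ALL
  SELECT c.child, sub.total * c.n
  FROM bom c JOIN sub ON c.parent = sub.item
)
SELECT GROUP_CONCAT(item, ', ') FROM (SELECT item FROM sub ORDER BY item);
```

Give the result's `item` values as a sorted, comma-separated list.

Bearing, Bracket, Clip, Panel, Ring, Washer

Base: (Panel, total=1).
Iteration 1: components of {Panel} -> Clip = 1*2 = 2.
Iteration 2: components of {Clip} -> Bearing = 2*3 = 6.
Iteration 3: components of {Bearing} -> Bracket = 6*5 = 30, Ring = 6*1 = 6, Washer = 6*5 = 30.
Iteration 4: no further components; recursion stops.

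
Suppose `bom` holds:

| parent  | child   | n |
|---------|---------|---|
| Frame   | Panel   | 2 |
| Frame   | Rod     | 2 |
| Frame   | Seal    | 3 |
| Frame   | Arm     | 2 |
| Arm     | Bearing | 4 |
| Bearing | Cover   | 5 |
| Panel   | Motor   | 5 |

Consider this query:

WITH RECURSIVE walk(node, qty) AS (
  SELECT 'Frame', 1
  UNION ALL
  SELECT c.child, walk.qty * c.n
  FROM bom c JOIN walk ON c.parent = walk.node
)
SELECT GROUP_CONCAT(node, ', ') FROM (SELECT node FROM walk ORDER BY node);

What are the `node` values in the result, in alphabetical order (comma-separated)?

Base: (Frame, qty=1).
Iteration 1: components of {Frame} -> Arm = 1*2 = 2, Panel = 1*2 = 2, Rod = 1*2 = 2, Seal = 1*3 = 3.
Iteration 2: components of {Arm,Panel,Rod,Seal} -> Bearing = 2*4 = 8, Motor = 2*5 = 10.
Iteration 3: components of {Bearing,Motor} -> Cover = 8*5 = 40.
Iteration 4: no further components; recursion stops.

Arm, Bearing, Cover, Frame, Motor, Panel, Rod, Seal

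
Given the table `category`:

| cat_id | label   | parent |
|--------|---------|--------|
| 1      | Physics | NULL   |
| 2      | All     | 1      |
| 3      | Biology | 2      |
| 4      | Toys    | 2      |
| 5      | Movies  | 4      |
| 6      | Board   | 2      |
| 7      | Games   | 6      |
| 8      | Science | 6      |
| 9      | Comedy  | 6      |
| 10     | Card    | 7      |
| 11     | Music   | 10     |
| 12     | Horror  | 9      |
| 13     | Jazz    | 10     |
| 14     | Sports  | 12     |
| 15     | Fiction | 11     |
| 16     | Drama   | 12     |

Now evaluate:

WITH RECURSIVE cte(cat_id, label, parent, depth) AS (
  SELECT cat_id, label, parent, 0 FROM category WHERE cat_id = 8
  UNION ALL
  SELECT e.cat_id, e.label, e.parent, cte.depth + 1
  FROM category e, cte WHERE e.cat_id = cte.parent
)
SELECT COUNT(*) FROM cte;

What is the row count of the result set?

Base: cat_id=8 (Science), parent=6, depth 0.
Iteration 1: join on cat_id=6 -> Board (id 6, parent=2, depth 1).
Iteration 2: join on cat_id=2 -> All (id 2, parent=1, depth 2).
Iteration 3: join on cat_id=1 -> Physics (id 1, parent=NULL, depth 3).
Iteration 4: parent is NULL; no match; recursion stops.
Total rows emitted: 4.

4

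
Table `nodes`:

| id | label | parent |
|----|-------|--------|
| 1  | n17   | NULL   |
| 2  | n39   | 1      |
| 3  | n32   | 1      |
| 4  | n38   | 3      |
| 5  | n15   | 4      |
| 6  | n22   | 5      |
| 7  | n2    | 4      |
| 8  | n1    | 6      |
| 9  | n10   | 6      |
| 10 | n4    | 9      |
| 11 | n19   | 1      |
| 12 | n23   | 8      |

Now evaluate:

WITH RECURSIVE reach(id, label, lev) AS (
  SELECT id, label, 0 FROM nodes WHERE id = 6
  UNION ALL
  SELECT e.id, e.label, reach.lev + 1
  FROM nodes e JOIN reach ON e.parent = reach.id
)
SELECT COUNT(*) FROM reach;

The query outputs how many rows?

5

Base: id=6 (n22) at lev 0.
Iteration 1: rows with parent in {6} -> n1 (id 8, lev 1), n10 (id 9, lev 1).
Iteration 2: rows with parent in {8,9} -> n4 (id 10, lev 2), n23 (id 12, lev 2).
Iteration 3: no rows with parent in {10,12}; recursion stops.
Total rows emitted: 5.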